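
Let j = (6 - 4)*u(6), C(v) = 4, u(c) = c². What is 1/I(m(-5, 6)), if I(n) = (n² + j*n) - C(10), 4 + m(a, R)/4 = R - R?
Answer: -1/900 ≈ -0.0011111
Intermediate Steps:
m(a, R) = -16 (m(a, R) = -16 + 4*(R - R) = -16 + 4*0 = -16 + 0 = -16)
j = 72 (j = (6 - 4)*6² = 2*36 = 72)
I(n) = -4 + n² + 72*n (I(n) = (n² + 72*n) - 1*4 = (n² + 72*n) - 4 = -4 + n² + 72*n)
1/I(m(-5, 6)) = 1/(-4 + (-16)² + 72*(-16)) = 1/(-4 + 256 - 1152) = 1/(-900) = -1/900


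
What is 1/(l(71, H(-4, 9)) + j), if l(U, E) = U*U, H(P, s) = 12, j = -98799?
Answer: -1/93758 ≈ -1.0666e-5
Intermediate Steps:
l(U, E) = U²
1/(l(71, H(-4, 9)) + j) = 1/(71² - 98799) = 1/(5041 - 98799) = 1/(-93758) = -1/93758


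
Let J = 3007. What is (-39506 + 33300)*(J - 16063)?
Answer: 81025536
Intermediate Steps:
(-39506 + 33300)*(J - 16063) = (-39506 + 33300)*(3007 - 16063) = -6206*(-13056) = 81025536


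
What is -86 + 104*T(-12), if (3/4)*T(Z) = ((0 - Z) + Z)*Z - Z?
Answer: 1578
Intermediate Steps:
T(Z) = -4*Z/3 (T(Z) = 4*(((0 - Z) + Z)*Z - Z)/3 = 4*((-Z + Z)*Z - Z)/3 = 4*(0*Z - Z)/3 = 4*(0 - Z)/3 = 4*(-Z)/3 = -4*Z/3)
-86 + 104*T(-12) = -86 + 104*(-4/3*(-12)) = -86 + 104*16 = -86 + 1664 = 1578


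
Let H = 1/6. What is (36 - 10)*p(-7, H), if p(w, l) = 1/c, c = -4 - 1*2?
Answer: -13/3 ≈ -4.3333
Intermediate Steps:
H = 1/6 ≈ 0.16667
c = -6 (c = -4 - 2 = -6)
p(w, l) = -1/6 (p(w, l) = 1/(-6) = -1/6)
(36 - 10)*p(-7, H) = (36 - 10)*(-1/6) = 26*(-1/6) = -13/3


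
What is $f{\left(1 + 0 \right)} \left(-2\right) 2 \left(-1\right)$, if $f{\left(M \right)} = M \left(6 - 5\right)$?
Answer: $4$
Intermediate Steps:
$f{\left(M \right)} = M$ ($f{\left(M \right)} = M 1 = M$)
$f{\left(1 + 0 \right)} \left(-2\right) 2 \left(-1\right) = \left(1 + 0\right) \left(-2\right) 2 \left(-1\right) = 1 \left(-2\right) 2 \left(-1\right) = \left(-2\right) 2 \left(-1\right) = \left(-4\right) \left(-1\right) = 4$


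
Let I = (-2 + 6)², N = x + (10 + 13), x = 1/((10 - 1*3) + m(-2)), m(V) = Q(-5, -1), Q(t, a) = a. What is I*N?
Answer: 1112/3 ≈ 370.67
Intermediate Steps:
m(V) = -1
x = ⅙ (x = 1/((10 - 1*3) - 1) = 1/((10 - 3) - 1) = 1/(7 - 1) = 1/6 = ⅙ ≈ 0.16667)
N = 139/6 (N = ⅙ + (10 + 13) = ⅙ + 23 = 139/6 ≈ 23.167)
I = 16 (I = 4² = 16)
I*N = 16*(139/6) = 1112/3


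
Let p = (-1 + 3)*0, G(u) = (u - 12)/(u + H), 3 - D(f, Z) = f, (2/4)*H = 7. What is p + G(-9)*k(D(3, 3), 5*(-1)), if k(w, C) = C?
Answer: 21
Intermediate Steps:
H = 14 (H = 2*7 = 14)
D(f, Z) = 3 - f
G(u) = (-12 + u)/(14 + u) (G(u) = (u - 12)/(u + 14) = (-12 + u)/(14 + u))
p = 0 (p = 2*0 = 0)
p + G(-9)*k(D(3, 3), 5*(-1)) = 0 + ((-12 - 9)/(14 - 9))*(5*(-1)) = 0 + (-21/5)*(-5) = 0 + ((⅕)*(-21))*(-5) = 0 - 21/5*(-5) = 0 + 21 = 21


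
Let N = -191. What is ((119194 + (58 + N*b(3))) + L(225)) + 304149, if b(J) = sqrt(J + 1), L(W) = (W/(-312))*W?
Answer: 43977101/104 ≈ 4.2286e+5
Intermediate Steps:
L(W) = -W**2/312 (L(W) = (W*(-1/312))*W = (-W/312)*W = -W**2/312)
b(J) = sqrt(1 + J)
((119194 + (58 + N*b(3))) + L(225)) + 304149 = ((119194 + (58 - 191*sqrt(1 + 3))) - 1/312*225**2) + 304149 = ((119194 + (58 - 191*sqrt(4))) - 1/312*50625) + 304149 = ((119194 + (58 - 191*2)) - 16875/104) + 304149 = ((119194 + (58 - 382)) - 16875/104) + 304149 = ((119194 - 324) - 16875/104) + 304149 = (118870 - 16875/104) + 304149 = 12345605/104 + 304149 = 43977101/104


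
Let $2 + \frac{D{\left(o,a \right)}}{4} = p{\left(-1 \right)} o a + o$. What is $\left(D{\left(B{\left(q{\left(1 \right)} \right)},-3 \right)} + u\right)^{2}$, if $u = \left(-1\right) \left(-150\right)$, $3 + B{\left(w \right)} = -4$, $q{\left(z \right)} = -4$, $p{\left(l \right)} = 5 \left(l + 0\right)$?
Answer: $93636$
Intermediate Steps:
$p{\left(l \right)} = 5 l$
$B{\left(w \right)} = -7$ ($B{\left(w \right)} = -3 - 4 = -7$)
$D{\left(o,a \right)} = -8 + 4 o - 20 a o$ ($D{\left(o,a \right)} = -8 + 4 \left(5 \left(-1\right) o a + o\right) = -8 + 4 \left(- 5 o a + o\right) = -8 + 4 \left(- 5 a o + o\right) = -8 + 4 \left(o - 5 a o\right) = -8 - \left(- 4 o + 20 a o\right) = -8 + 4 o - 20 a o$)
$u = 150$
$\left(D{\left(B{\left(q{\left(1 \right)} \right)},-3 \right)} + u\right)^{2} = \left(\left(-8 + 4 \left(-7\right) - \left(-60\right) \left(-7\right)\right) + 150\right)^{2} = \left(\left(-8 - 28 - 420\right) + 150\right)^{2} = \left(-456 + 150\right)^{2} = \left(-306\right)^{2} = 93636$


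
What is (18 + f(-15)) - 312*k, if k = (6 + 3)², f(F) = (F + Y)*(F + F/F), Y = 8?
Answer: -25156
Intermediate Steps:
f(F) = (1 + F)*(8 + F) (f(F) = (F + 8)*(F + F/F) = (8 + F)*(F + 1) = (8 + F)*(1 + F) = (1 + F)*(8 + F))
k = 81 (k = 9² = 81)
(18 + f(-15)) - 312*k = (18 + (8 + (-15)² + 9*(-15))) - 312*81 = (18 + (8 + 225 - 135)) - 25272 = (18 + 98) - 25272 = 116 - 25272 = -25156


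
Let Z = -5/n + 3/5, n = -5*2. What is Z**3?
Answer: 1331/1000 ≈ 1.3310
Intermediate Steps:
n = -10
Z = 11/10 (Z = -5/(-10) + 3/5 = -5*(-1/10) + 3*(1/5) = 1/2 + 3/5 = 11/10 ≈ 1.1000)
Z**3 = (11/10)**3 = 1331/1000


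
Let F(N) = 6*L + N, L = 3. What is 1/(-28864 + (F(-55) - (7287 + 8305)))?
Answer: -1/44493 ≈ -2.2475e-5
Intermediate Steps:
F(N) = 18 + N (F(N) = 6*3 + N = 18 + N)
1/(-28864 + (F(-55) - (7287 + 8305))) = 1/(-28864 + ((18 - 55) - (7287 + 8305))) = 1/(-28864 + (-37 - 1*15592)) = 1/(-28864 + (-37 - 15592)) = 1/(-28864 - 15629) = 1/(-44493) = -1/44493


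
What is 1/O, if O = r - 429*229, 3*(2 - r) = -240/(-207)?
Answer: -207/20335553 ≈ -1.0179e-5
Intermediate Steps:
r = 334/207 (r = 2 - (-80)/(-207) = 2 - (-80)*(-1)/207 = 2 - 1/3*80/69 = 2 - 80/207 = 334/207 ≈ 1.6135)
O = -20335553/207 (O = 334/207 - 429*229 = 334/207 - 98241 = -20335553/207 ≈ -98239.)
1/O = 1/(-20335553/207) = -207/20335553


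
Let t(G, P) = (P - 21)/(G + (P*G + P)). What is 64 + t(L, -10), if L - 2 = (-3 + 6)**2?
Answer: 7007/109 ≈ 64.284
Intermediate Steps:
L = 11 (L = 2 + (-3 + 6)**2 = 2 + 3**2 = 2 + 9 = 11)
t(G, P) = (-21 + P)/(G + P + G*P) (t(G, P) = (-21 + P)/(G + (G*P + P)) = (-21 + P)/(G + (P + G*P)) = (-21 + P)/(G + P + G*P))
64 + t(L, -10) = 64 + (-21 - 10)/(11 - 10 + 11*(-10)) = 64 - 31/(11 - 10 - 110) = 64 - 31/(-109) = 64 - 1/109*(-31) = 64 + 31/109 = 7007/109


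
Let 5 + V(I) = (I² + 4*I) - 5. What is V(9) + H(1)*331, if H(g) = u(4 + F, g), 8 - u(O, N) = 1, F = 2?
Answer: 2424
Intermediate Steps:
u(O, N) = 7 (u(O, N) = 8 - 1*1 = 8 - 1 = 7)
H(g) = 7
V(I) = -10 + I² + 4*I (V(I) = -5 + ((I² + 4*I) - 5) = -5 + (-5 + I² + 4*I) = -10 + I² + 4*I)
V(9) + H(1)*331 = (-10 + 9² + 4*9) + 7*331 = (-10 + 81 + 36) + 2317 = 107 + 2317 = 2424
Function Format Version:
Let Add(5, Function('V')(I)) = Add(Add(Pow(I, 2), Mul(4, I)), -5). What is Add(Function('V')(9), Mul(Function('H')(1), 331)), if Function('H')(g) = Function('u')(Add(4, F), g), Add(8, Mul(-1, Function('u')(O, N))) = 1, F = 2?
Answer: 2424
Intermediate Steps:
Function('u')(O, N) = 7 (Function('u')(O, N) = Add(8, Mul(-1, 1)) = Add(8, -1) = 7)
Function('H')(g) = 7
Function('V')(I) = Add(-10, Pow(I, 2), Mul(4, I)) (Function('V')(I) = Add(-5, Add(Add(Pow(I, 2), Mul(4, I)), -5)) = Add(-5, Add(-5, Pow(I, 2), Mul(4, I))) = Add(-10, Pow(I, 2), Mul(4, I)))
Add(Function('V')(9), Mul(Function('H')(1), 331)) = Add(Add(-10, Pow(9, 2), Mul(4, 9)), Mul(7, 331)) = Add(Add(-10, 81, 36), 2317) = Add(107, 2317) = 2424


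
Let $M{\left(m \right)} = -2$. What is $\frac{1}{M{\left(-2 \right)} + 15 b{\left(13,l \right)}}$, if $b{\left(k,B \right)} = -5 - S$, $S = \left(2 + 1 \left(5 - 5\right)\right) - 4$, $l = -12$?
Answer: $- \frac{1}{47} \approx -0.021277$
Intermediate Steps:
$S = -2$ ($S = \left(2 + 1 \cdot 0\right) - 4 = \left(2 + 0\right) - 4 = 2 - 4 = -2$)
$b{\left(k,B \right)} = -3$ ($b{\left(k,B \right)} = -5 - -2 = -5 + 2 = -3$)
$\frac{1}{M{\left(-2 \right)} + 15 b{\left(13,l \right)}} = \frac{1}{-2 + 15 \left(-3\right)} = \frac{1}{-2 - 45} = \frac{1}{-47} = - \frac{1}{47}$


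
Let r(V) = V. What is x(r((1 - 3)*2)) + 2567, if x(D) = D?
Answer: 2563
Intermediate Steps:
x(r((1 - 3)*2)) + 2567 = (1 - 3)*2 + 2567 = -2*2 + 2567 = -4 + 2567 = 2563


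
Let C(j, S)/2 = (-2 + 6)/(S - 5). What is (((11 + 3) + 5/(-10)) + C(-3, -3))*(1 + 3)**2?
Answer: 200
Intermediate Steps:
C(j, S) = 8/(-5 + S) (C(j, S) = 2*((-2 + 6)/(S - 5)) = 2*(4/(-5 + S)) = 8/(-5 + S))
(((11 + 3) + 5/(-10)) + C(-3, -3))*(1 + 3)**2 = (((11 + 3) + 5/(-10)) + 8/(-5 - 3))*(1 + 3)**2 = ((14 + 5*(-1/10)) + 8/(-8))*4**2 = ((14 - 1/2) + 8*(-1/8))*16 = (27/2 - 1)*16 = (25/2)*16 = 200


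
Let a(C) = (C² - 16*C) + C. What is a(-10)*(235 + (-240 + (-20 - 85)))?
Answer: -27500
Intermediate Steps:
a(C) = C² - 15*C
a(-10)*(235 + (-240 + (-20 - 85))) = (-10*(-15 - 10))*(235 + (-240 + (-20 - 85))) = (-10*(-25))*(235 + (-240 - 105)) = 250*(235 - 345) = 250*(-110) = -27500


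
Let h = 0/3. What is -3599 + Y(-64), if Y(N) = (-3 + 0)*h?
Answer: -3599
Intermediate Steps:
h = 0 (h = 0*(⅓) = 0)
Y(N) = 0 (Y(N) = (-3 + 0)*0 = -3*0 = 0)
-3599 + Y(-64) = -3599 + 0 = -3599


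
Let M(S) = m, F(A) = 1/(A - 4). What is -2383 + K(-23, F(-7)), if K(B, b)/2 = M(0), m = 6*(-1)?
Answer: -2395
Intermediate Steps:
m = -6
F(A) = 1/(-4 + A)
M(S) = -6
K(B, b) = -12 (K(B, b) = 2*(-6) = -12)
-2383 + K(-23, F(-7)) = -2383 - 12 = -2395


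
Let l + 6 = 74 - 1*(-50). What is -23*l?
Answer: -2714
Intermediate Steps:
l = 118 (l = -6 + (74 - 1*(-50)) = -6 + (74 + 50) = -6 + 124 = 118)
-23*l = -23*118 = -2714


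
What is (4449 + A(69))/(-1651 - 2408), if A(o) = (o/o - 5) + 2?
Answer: -4447/4059 ≈ -1.0956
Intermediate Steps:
A(o) = -2 (A(o) = (1 - 5) + 2 = -4 + 2 = -2)
(4449 + A(69))/(-1651 - 2408) = (4449 - 2)/(-1651 - 2408) = 4447/(-4059) = 4447*(-1/4059) = -4447/4059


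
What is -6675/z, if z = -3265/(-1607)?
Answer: -2145345/653 ≈ -3285.4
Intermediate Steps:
z = 3265/1607 (z = -3265*(-1/1607) = 3265/1607 ≈ 2.0317)
-6675/z = -6675/3265/1607 = -6675*1607/3265 = -2145345/653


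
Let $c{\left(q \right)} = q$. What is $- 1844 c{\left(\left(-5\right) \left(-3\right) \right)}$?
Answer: $-27660$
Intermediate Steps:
$- 1844 c{\left(\left(-5\right) \left(-3\right) \right)} = - 1844 \left(\left(-5\right) \left(-3\right)\right) = \left(-1844\right) 15 = -27660$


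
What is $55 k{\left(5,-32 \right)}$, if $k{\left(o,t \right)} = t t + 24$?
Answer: $57640$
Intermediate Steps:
$k{\left(o,t \right)} = 24 + t^{2}$ ($k{\left(o,t \right)} = t^{2} + 24 = 24 + t^{2}$)
$55 k{\left(5,-32 \right)} = 55 \left(24 + \left(-32\right)^{2}\right) = 55 \left(24 + 1024\right) = 55 \cdot 1048 = 57640$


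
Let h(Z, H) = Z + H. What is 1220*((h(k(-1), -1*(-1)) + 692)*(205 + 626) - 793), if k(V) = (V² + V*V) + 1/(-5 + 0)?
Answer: 703434676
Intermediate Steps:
k(V) = -⅕ + 2*V² (k(V) = (V² + V²) + 1/(-5) = 2*V² - ⅕ = -⅕ + 2*V²)
h(Z, H) = H + Z
1220*((h(k(-1), -1*(-1)) + 692)*(205 + 626) - 793) = 1220*(((-1*(-1) + (-⅕ + 2*(-1)²)) + 692)*(205 + 626) - 793) = 1220*(((1 + (-⅕ + 2*1)) + 692)*831 - 793) = 1220*(((1 + (-⅕ + 2)) + 692)*831 - 793) = 1220*(((1 + 9/5) + 692)*831 - 793) = 1220*((14/5 + 692)*831 - 793) = 1220*((3474/5)*831 - 793) = 1220*(2886894/5 - 793) = 1220*(2882929/5) = 703434676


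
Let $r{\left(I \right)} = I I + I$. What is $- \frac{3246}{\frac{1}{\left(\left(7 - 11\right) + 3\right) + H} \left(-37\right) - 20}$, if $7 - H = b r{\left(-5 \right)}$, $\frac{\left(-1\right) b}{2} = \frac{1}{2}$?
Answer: $\frac{84396}{557} \approx 151.52$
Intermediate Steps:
$r{\left(I \right)} = I + I^{2}$ ($r{\left(I \right)} = I^{2} + I = I + I^{2}$)
$b = -1$ ($b = - \frac{2}{2} = \left(-2\right) \frac{1}{2} = -1$)
$H = 27$ ($H = 7 - - \left(-5\right) \left(1 - 5\right) = 7 - - \left(-5\right) \left(-4\right) = 7 - \left(-1\right) 20 = 7 - -20 = 7 + 20 = 27$)
$- \frac{3246}{\frac{1}{\left(\left(7 - 11\right) + 3\right) + H} \left(-37\right) - 20} = - \frac{3246}{\frac{1}{\left(\left(7 - 11\right) + 3\right) + 27} \left(-37\right) - 20} = - \frac{3246}{\frac{1}{\left(-4 + 3\right) + 27} \left(-37\right) - 20} = - \frac{3246}{\frac{1}{-1 + 27} \left(-37\right) - 20} = - \frac{3246}{\frac{1}{26} \left(-37\right) - 20} = - \frac{3246}{- \frac{37}{26} - 20} = - \frac{3246}{- \frac{557}{26}} = \left(-3246\right) \left(- \frac{26}{557}\right) = \frac{84396}{557}$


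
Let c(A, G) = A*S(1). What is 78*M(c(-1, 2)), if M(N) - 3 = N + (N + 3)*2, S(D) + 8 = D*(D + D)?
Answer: 2106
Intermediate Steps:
S(D) = -8 + 2*D² (S(D) = -8 + D*(D + D) = -8 + D*(2*D) = -8 + 2*D²)
c(A, G) = -6*A (c(A, G) = A*(-8 + 2*1²) = A*(-8 + 2*1) = A*(-8 + 2) = A*(-6) = -6*A)
M(N) = 9 + 3*N (M(N) = 3 + (N + (N + 3)*2) = 3 + (N + (3 + N)*2) = 3 + (N + (6 + 2*N)) = 3 + (6 + 3*N) = 9 + 3*N)
78*M(c(-1, 2)) = 78*(9 + 3*(-6*(-1))) = 78*(9 + 3*6) = 78*(9 + 18) = 78*27 = 2106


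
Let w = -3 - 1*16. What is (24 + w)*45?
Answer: 225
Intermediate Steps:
w = -19 (w = -3 - 16 = -19)
(24 + w)*45 = (24 - 19)*45 = 5*45 = 225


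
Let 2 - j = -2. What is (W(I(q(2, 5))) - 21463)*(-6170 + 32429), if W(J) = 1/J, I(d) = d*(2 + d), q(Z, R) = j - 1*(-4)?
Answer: -45087727101/80 ≈ -5.6360e+8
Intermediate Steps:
j = 4 (j = 2 - 1*(-2) = 2 + 2 = 4)
q(Z, R) = 8 (q(Z, R) = 4 - 1*(-4) = 4 + 4 = 8)
(W(I(q(2, 5))) - 21463)*(-6170 + 32429) = (1/(8*(2 + 8)) - 21463)*(-6170 + 32429) = (1/(8*10) - 21463)*26259 = (1/80 - 21463)*26259 = -1717039/80*26259 = -45087727101/80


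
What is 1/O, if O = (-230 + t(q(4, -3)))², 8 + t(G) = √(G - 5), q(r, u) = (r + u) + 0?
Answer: 885/50140561 + 119*I/401124488 ≈ 1.765e-5 + 2.9667e-7*I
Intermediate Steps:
q(r, u) = r + u
t(G) = -8 + √(-5 + G) (t(G) = -8 + √(G - 5) = -8 + √(-5 + G))
O = (-238 + 2*I)² (O = (-230 + (-8 + √(-5 + (4 - 3))))² = (-230 + (-8 + √(-5 + 1)))² = (-230 + (-8 + √(-4)))² = (-230 + (-8 + 2*I))² = (-238 + 2*I)² ≈ 56640.0 - 952.0*I)
1/O = 1/(56640 - 952*I) = (56640 + 952*I)/3208995904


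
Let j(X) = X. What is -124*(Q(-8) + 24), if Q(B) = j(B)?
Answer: -1984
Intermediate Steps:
Q(B) = B
-124*(Q(-8) + 24) = -124*(-8 + 24) = -124*16 = -1984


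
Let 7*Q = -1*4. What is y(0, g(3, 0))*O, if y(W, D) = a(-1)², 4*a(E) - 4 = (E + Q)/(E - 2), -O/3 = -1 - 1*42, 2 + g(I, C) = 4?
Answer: 388075/2352 ≈ 165.00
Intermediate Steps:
Q = -4/7 (Q = (-1*4)/7 = (⅐)*(-4) = -4/7 ≈ -0.57143)
g(I, C) = 2 (g(I, C) = -2 + 4 = 2)
O = 129 (O = -3*(-1 - 1*42) = -3*(-1 - 42) = -3*(-43) = 129)
a(E) = 1 + (-4/7 + E)/(4*(-2 + E)) (a(E) = 1 + ((E - 4/7)/(E - 2))/4 = 1 + ((-4/7 + E)/(-2 + E))/4 = 1 + (-4/7 + E)/(4*(-2 + E)))
y(W, D) = 9025/7056 (y(W, D) = (5*(-12 + 7*(-1))/(28*(-2 - 1)))² = ((5/28)*(-12 - 7)/(-3))² = ((5/28)*(-⅓)*(-19))² = (95/84)² = 9025/7056)
y(0, g(3, 0))*O = (9025/7056)*129 = 388075/2352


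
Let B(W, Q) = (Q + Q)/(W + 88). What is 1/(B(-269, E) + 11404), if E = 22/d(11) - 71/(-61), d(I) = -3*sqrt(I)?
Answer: 6255846046359/71341587854951930 - 2020503*sqrt(11)/35670793927475965 ≈ 8.7688e-5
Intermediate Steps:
E = 71/61 - 2*sqrt(11)/3 (E = 22/((-3*sqrt(11))) - 71/(-61) = 22*(-sqrt(11)/33) - 71*(-1/61) = -2*sqrt(11)/3 + 71/61 = 71/61 - 2*sqrt(11)/3 ≈ -1.0471)
B(W, Q) = 2*Q/(88 + W) (B(W, Q) = (2*Q)/(88 + W) = 2*Q/(88 + W))
1/(B(-269, E) + 11404) = 1/(2*(71/61 - 2*sqrt(11)/3)/(88 - 269) + 11404) = 1/(2*(71/61 - 2*sqrt(11)/3)/(-181) + 11404) = 1/(2*(71/61 - 2*sqrt(11)/3)*(-1/181) + 11404) = 1/((-142/11041 + 4*sqrt(11)/543) + 11404) = 1/(125911422/11041 + 4*sqrt(11)/543)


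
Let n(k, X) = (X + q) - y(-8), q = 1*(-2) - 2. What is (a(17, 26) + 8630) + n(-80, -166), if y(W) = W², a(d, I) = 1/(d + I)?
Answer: 361029/43 ≈ 8396.0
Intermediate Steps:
q = -4 (q = -2 - 2 = -4)
a(d, I) = 1/(I + d)
n(k, X) = -68 + X (n(k, X) = (X - 4) - 1*(-8)² = (-4 + X) - 1*64 = (-4 + X) - 64 = -68 + X)
(a(17, 26) + 8630) + n(-80, -166) = (1/(26 + 17) + 8630) + (-68 - 166) = (1/43 + 8630) - 234 = 371091/43 - 234 = 361029/43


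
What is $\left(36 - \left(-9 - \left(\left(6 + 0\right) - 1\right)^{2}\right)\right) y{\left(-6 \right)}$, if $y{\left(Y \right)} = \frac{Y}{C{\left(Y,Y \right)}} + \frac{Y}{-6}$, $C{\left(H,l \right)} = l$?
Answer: $140$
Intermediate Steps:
$y{\left(Y \right)} = 1 - \frac{Y}{6}$ ($y{\left(Y \right)} = \frac{Y}{Y} + \frac{Y}{-6} = 1 + Y \left(- \frac{1}{6}\right) = 1 - \frac{Y}{6}$)
$\left(36 - \left(-9 - \left(\left(6 + 0\right) - 1\right)^{2}\right)\right) y{\left(-6 \right)} = \left(36 - \left(-9 - \left(\left(6 + 0\right) - 1\right)^{2}\right)\right) \left(1 - -1\right) = \left(36 + \left(\left(6 - 1\right)^{2} + 9\right)\right) \left(1 + 1\right) = \left(36 + \left(5^{2} + 9\right)\right) 2 = \left(36 + \left(25 + 9\right)\right) 2 = \left(36 + 34\right) 2 = 70 \cdot 2 = 140$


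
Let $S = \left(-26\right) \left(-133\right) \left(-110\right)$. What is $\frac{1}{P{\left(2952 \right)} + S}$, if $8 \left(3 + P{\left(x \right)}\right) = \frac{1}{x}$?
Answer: $- \frac{23616}{8983124927} \approx -2.6289 \cdot 10^{-6}$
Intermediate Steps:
$P{\left(x \right)} = -3 + \frac{1}{8 x}$
$S = -380380$ ($S = 3458 \left(-110\right) = -380380$)
$\frac{1}{P{\left(2952 \right)} + S} = \frac{1}{\left(-3 + \frac{1}{8 \cdot 2952}\right) - 380380} = \frac{1}{\left(-3 + \frac{1}{8} \cdot \frac{1}{2952}\right) - 380380} = \frac{1}{\left(-3 + \frac{1}{23616}\right) - 380380} = \frac{1}{- \frac{70847}{23616} - 380380} = \frac{1}{- \frac{8983124927}{23616}} = - \frac{23616}{8983124927}$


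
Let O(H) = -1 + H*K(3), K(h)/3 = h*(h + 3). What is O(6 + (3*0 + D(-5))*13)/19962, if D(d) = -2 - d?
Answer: 2429/19962 ≈ 0.12168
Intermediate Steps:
K(h) = 3*h*(3 + h) (K(h) = 3*(h*(h + 3)) = 3*(h*(3 + h)) = 3*h*(3 + h))
O(H) = -1 + 54*H (O(H) = -1 + H*(3*3*(3 + 3)) = -1 + H*(3*3*6) = -1 + H*54 = -1 + 54*H)
O(6 + (3*0 + D(-5))*13)/19962 = (-1 + 54*(6 + (3*0 + (-2 - 1*(-5)))*13))/19962 = (-1 + 54*(6 + (0 + (-2 + 5))*13))*(1/19962) = (-1 + 54*(6 + (0 + 3)*13))*(1/19962) = (-1 + 54*(6 + 3*13))*(1/19962) = (-1 + 54*(6 + 39))*(1/19962) = (-1 + 54*45)*(1/19962) = (-1 + 2430)*(1/19962) = 2429*(1/19962) = 2429/19962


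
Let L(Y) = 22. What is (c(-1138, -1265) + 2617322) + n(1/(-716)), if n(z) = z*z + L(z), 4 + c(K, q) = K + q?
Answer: 1340563142673/512656 ≈ 2.6149e+6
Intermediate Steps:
c(K, q) = -4 + K + q (c(K, q) = -4 + (K + q) = -4 + K + q)
n(z) = 22 + z² (n(z) = z*z + 22 = z² + 22 = 22 + z²)
(c(-1138, -1265) + 2617322) + n(1/(-716)) = ((-4 - 1138 - 1265) + 2617322) + (22 + (1/(-716))²) = (-2407 + 2617322) + (22 + (-1/716)²) = 2614915 + (22 + 1/512656) = 2614915 + 11278433/512656 = 1340563142673/512656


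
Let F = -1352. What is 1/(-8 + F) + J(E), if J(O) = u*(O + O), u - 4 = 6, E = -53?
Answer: -1441601/1360 ≈ -1060.0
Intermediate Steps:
u = 10 (u = 4 + 6 = 10)
J(O) = 20*O (J(O) = 10*(O + O) = 10*(2*O) = 20*O)
1/(-8 + F) + J(E) = 1/(-8 - 1352) + 20*(-53) = 1/(-1360) - 1060 = -1/1360 - 1060 = -1441601/1360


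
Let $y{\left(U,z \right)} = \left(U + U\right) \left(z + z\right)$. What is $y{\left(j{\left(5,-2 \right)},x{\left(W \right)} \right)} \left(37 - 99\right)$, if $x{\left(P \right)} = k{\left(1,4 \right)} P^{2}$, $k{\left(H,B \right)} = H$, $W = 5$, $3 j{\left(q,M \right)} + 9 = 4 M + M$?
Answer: $\frac{117800}{3} \approx 39267.0$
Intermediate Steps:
$j{\left(q,M \right)} = -3 + \frac{5 M}{3}$ ($j{\left(q,M \right)} = -3 + \frac{4 M + M}{3} = -3 + \frac{5 M}{3}$)
$x{\left(P \right)} = P^{2}$ ($x{\left(P \right)} = 1 P^{2} = P^{2}$)
$y{\left(U,z \right)} = 4 U z$ ($y{\left(U,z \right)} = 2 U 2 z = 4 U z$)
$y{\left(j{\left(5,-2 \right)},x{\left(W \right)} \right)} \left(37 - 99\right) = 4 \left(-3 + \frac{5}{3} \left(-2\right)\right) 5^{2} \left(37 - 99\right) = 4 \left(-3 - \frac{10}{3}\right) 25 \left(-62\right) = 4 \left(- \frac{19}{3}\right) 25 \left(-62\right) = \left(- \frac{1900}{3}\right) \left(-62\right) = \frac{117800}{3}$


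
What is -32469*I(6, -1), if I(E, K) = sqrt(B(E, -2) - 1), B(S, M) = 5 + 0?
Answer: -64938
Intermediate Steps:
B(S, M) = 5
I(E, K) = 2 (I(E, K) = sqrt(5 - 1) = sqrt(4) = 2)
-32469*I(6, -1) = -32469*2 = -64938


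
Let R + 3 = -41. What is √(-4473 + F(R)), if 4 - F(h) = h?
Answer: 5*I*√177 ≈ 66.521*I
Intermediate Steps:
R = -44 (R = -3 - 41 = -44)
F(h) = 4 - h
√(-4473 + F(R)) = √(-4473 + (4 - 1*(-44))) = √(-4473 + (4 + 44)) = √(-4473 + 48) = √(-4425) = 5*I*√177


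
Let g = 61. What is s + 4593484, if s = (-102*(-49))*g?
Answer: 4898362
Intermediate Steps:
s = 304878 (s = -102*(-49)*61 = 4998*61 = 304878)
s + 4593484 = 304878 + 4593484 = 4898362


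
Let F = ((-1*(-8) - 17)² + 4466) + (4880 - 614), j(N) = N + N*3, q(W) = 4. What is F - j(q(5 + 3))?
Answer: 8797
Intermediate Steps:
j(N) = 4*N (j(N) = N + 3*N = 4*N)
F = 8813 (F = ((8 - 17)² + 4466) + 4266 = ((-9)² + 4466) + 4266 = (81 + 4466) + 4266 = 4547 + 4266 = 8813)
F - j(q(5 + 3)) = 8813 - 4*4 = 8813 - 1*16 = 8813 - 16 = 8797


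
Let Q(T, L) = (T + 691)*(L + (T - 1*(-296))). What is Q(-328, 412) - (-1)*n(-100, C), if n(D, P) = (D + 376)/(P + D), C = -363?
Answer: 63865944/463 ≈ 1.3794e+5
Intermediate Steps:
n(D, P) = (376 + D)/(D + P)
Q(T, L) = (691 + T)*(296 + L + T) (Q(T, L) = (691 + T)*(L + (T + 296)) = (691 + T)*(L + (296 + T)) = (691 + T)*(296 + L + T))
Q(-328, 412) - (-1)*n(-100, C) = (204536 + (-328)² + 691*412 + 987*(-328) + 412*(-328)) - (-1)*(376 - 100)/(-100 - 363) = (204536 + 107584 + 284692 - 323736 - 135136) - (-1)*276/(-463) = 137940 - (-1)*(-1/463*276) = 137940 - (-1)*(-276)/463 = 137940 - 1*276/463 = 137940 - 276/463 = 63865944/463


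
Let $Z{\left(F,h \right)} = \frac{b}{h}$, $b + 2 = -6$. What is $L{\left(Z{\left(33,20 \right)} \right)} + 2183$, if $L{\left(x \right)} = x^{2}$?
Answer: $\frac{54579}{25} \approx 2183.2$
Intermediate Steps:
$b = -8$ ($b = -2 - 6 = -8$)
$Z{\left(F,h \right)} = - \frac{8}{h}$
$L{\left(Z{\left(33,20 \right)} \right)} + 2183 = \left(- \frac{8}{20}\right)^{2} + 2183 = \left(\left(-8\right) \frac{1}{20}\right)^{2} + 2183 = \left(- \frac{2}{5}\right)^{2} + 2183 = \frac{4}{25} + 2183 = \frac{54579}{25}$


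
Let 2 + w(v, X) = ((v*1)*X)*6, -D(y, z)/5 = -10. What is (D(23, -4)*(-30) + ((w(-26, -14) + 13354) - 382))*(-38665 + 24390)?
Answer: -194910850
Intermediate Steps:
D(y, z) = 50 (D(y, z) = -5*(-10) = 50)
w(v, X) = -2 + 6*X*v (w(v, X) = -2 + ((v*1)*X)*6 = -2 + (v*X)*6 = -2 + (X*v)*6 = -2 + 6*X*v)
(D(23, -4)*(-30) + ((w(-26, -14) + 13354) - 382))*(-38665 + 24390) = (50*(-30) + (((-2 + 6*(-14)*(-26)) + 13354) - 382))*(-38665 + 24390) = (-1500 + (((-2 + 2184) + 13354) - 382))*(-14275) = (-1500 + ((2182 + 13354) - 382))*(-14275) = (-1500 + (15536 - 382))*(-14275) = (-1500 + 15154)*(-14275) = 13654*(-14275) = -194910850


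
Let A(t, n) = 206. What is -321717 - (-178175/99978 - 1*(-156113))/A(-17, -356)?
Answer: -6641519865895/20595468 ≈ -3.2248e+5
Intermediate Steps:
-321717 - (-178175/99978 - 1*(-156113))/A(-17, -356) = -321717 - (-178175/99978 - 1*(-156113))/206 = -321717 - (-178175*1/99978 + 156113)/206 = -321717 - (-178175/99978 + 156113)/206 = -321717 - 15607687339/(99978*206) = -321717 - 1*15607687339/20595468 = -321717 - 15607687339/20595468 = -6641519865895/20595468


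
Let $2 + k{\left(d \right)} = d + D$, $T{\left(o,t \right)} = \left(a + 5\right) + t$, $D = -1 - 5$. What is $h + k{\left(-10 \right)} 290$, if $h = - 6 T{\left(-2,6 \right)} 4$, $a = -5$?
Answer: $-5364$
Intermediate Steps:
$D = -6$ ($D = -1 - 5 = -6$)
$T{\left(o,t \right)} = t$ ($T{\left(o,t \right)} = \left(-5 + 5\right) + t = 0 + t = t$)
$k{\left(d \right)} = -8 + d$ ($k{\left(d \right)} = -2 + \left(d - 6\right) = -2 + \left(-6 + d\right) = -8 + d$)
$h = -144$ ($h = \left(-6\right) 6 \cdot 4 = \left(-36\right) 4 = -144$)
$h + k{\left(-10 \right)} 290 = -144 + \left(-8 - 10\right) 290 = -144 - 5220 = -5364$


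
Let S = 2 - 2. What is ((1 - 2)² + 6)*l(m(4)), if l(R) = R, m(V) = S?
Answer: 0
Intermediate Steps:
S = 0
m(V) = 0
((1 - 2)² + 6)*l(m(4)) = ((1 - 2)² + 6)*0 = ((-1)² + 6)*0 = (1 + 6)*0 = 7*0 = 0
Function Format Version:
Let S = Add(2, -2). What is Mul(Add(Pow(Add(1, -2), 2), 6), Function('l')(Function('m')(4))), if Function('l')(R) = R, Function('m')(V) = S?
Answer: 0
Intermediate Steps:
S = 0
Function('m')(V) = 0
Mul(Add(Pow(Add(1, -2), 2), 6), Function('l')(Function('m')(4))) = Mul(Add(Pow(Add(1, -2), 2), 6), 0) = Mul(Add(Pow(-1, 2), 6), 0) = Mul(Add(1, 6), 0) = Mul(7, 0) = 0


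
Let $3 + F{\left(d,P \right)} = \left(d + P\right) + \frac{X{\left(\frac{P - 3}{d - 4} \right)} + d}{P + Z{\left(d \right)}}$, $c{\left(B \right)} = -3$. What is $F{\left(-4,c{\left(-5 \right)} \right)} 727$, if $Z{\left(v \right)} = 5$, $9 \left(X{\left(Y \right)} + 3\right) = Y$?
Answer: $- \frac{234821}{24} \approx -9784.2$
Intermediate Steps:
$X{\left(Y \right)} = -3 + \frac{Y}{9}$
$F{\left(d,P \right)} = -3 + P + d + \frac{-3 + d + \frac{-3 + P}{9 \left(-4 + d\right)}}{5 + P}$ ($F{\left(d,P \right)} = -3 + \left(\left(d + P\right) + \frac{\left(-3 + \frac{\left(P - 3\right) \frac{1}{d - 4}}{9}\right) + d}{P + 5}\right) = -3 + \left(\left(P + d\right) + \frac{\left(-3 + \frac{\left(-3 + P\right) \frac{1}{-4 + d}}{9}\right) + d}{5 + P}\right) = -3 + \left(\left(P + d\right) + \frac{\left(-3 + \frac{\frac{1}{-4 + d} \left(-3 + P\right)}{9}\right) + d}{5 + P}\right) = -3 + \left(\left(P + d\right) + \frac{\left(-3 + \frac{-3 + P}{9 \left(-4 + d\right)}\right) + d}{5 + P}\right) = -3 + \left(\left(P + d\right) + \frac{-3 + d + \frac{-3 + P}{9 \left(-4 + d\right)}}{5 + P}\right) = -3 + \left(P + d + \frac{-3 + d + \frac{-3 + P}{9 \left(-4 + d\right)}}{5 + P}\right) = -3 + P + d + \frac{-3 + d + \frac{-3 + P}{9 \left(-4 + d\right)}}{5 + P}$)
$F{\left(-4,c{\left(-5 \right)} \right)} 727 = \frac{-3 - 3 + 9 \left(-4 - 4\right) \left(-18 + \left(-3\right)^{2} + 2 \left(-3\right) + 6 \left(-4\right) - -12\right)}{9 \left(-4 - 4\right) \left(5 - 3\right)} 727 = \frac{-3 - 3 + 9 \left(-8\right) \left(-18 + 9 - 6 - 24 + 12\right)}{9 \left(-8\right) 2} \cdot 727 = \frac{1}{9} \left(- \frac{1}{8}\right) \frac{1}{2} \left(-3 - 3 + 9 \left(-8\right) \left(-27\right)\right) 727 = \frac{1}{9} \left(- \frac{1}{8}\right) \frac{1}{2} \left(-3 - 3 + 1944\right) 727 = \frac{1}{9} \left(- \frac{1}{8}\right) \frac{1}{2} \cdot 1938 \cdot 727 = \left(- \frac{323}{24}\right) 727 = - \frac{234821}{24}$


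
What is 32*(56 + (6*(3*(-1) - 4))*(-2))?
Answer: 4480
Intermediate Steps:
32*(56 + (6*(3*(-1) - 4))*(-2)) = 32*(56 + (6*(-3 - 4))*(-2)) = 32*(56 + (6*(-7))*(-2)) = 32*(56 - 42*(-2)) = 32*(56 + 84) = 32*140 = 4480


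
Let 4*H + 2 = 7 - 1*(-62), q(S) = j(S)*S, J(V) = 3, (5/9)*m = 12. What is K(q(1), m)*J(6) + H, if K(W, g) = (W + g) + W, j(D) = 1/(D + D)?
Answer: 1691/20 ≈ 84.550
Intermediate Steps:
m = 108/5 (m = (9/5)*12 = 108/5 ≈ 21.600)
j(D) = 1/(2*D)
q(S) = 1/2 (q(S) = (1/(2*S))*S = 1/2)
K(W, g) = g + 2*W
H = 67/4 (H = -1/2 + (7 - 1*(-62))/4 = -1/2 + (7 + 62)/4 = -1/2 + (1/4)*69 = -1/2 + 69/4 = 67/4 ≈ 16.750)
K(q(1), m)*J(6) + H = (108/5 + 2*(1/2))*3 + 67/4 = (108/5 + 1)*3 + 67/4 = (113/5)*3 + 67/4 = 339/5 + 67/4 = 1691/20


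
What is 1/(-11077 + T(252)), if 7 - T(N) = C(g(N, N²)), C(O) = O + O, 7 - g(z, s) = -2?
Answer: -1/11088 ≈ -9.0188e-5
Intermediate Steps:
g(z, s) = 9 (g(z, s) = 7 - 1*(-2) = 7 + 2 = 9)
C(O) = 2*O
T(N) = -11 (T(N) = 7 - 2*9 = 7 - 1*18 = 7 - 18 = -11)
1/(-11077 + T(252)) = 1/(-11077 - 11) = 1/(-11088) = -1/11088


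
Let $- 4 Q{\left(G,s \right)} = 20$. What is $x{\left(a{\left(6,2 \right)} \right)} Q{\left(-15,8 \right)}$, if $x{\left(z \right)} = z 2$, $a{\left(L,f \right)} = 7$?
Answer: $-70$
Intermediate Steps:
$x{\left(z \right)} = 2 z$
$Q{\left(G,s \right)} = -5$ ($Q{\left(G,s \right)} = \left(- \frac{1}{4}\right) 20 = -5$)
$x{\left(a{\left(6,2 \right)} \right)} Q{\left(-15,8 \right)} = 2 \cdot 7 \left(-5\right) = 14 \left(-5\right) = -70$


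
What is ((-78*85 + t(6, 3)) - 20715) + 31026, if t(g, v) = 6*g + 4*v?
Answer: 3729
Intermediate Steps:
t(g, v) = 4*v + 6*g
((-78*85 + t(6, 3)) - 20715) + 31026 = ((-78*85 + (4*3 + 6*6)) - 20715) + 31026 = ((-6630 + (12 + 36)) - 20715) + 31026 = ((-6630 + 48) - 20715) + 31026 = (-6582 - 20715) + 31026 = -27297 + 31026 = 3729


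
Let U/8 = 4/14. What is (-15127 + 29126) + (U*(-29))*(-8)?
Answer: 101705/7 ≈ 14529.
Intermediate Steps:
U = 16/7 (U = 8*(4/14) = 8*(4*(1/14)) = 8*(2/7) = 16/7 ≈ 2.2857)
(-15127 + 29126) + (U*(-29))*(-8) = (-15127 + 29126) + ((16/7)*(-29))*(-8) = 13999 - 464/7*(-8) = 13999 + 3712/7 = 101705/7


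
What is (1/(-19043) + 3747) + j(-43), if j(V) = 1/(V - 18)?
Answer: 4352582277/1161623 ≈ 3747.0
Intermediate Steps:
j(V) = 1/(-18 + V)
(1/(-19043) + 3747) + j(-43) = (1/(-19043) + 3747) + 1/(-18 - 43) = (-1/19043 + 3747) + 1/(-61) = 71354120/19043 - 1/61 = 4352582277/1161623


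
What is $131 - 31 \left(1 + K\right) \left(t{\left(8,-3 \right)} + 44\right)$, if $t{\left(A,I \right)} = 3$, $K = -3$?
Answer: $3045$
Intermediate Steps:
$131 - 31 \left(1 + K\right) \left(t{\left(8,-3 \right)} + 44\right) = 131 - 31 \left(1 - 3\right) \left(3 + 44\right) = 131 - 31 \left(\left(-2\right) 47\right) = 131 - -2914 = 131 + 2914 = 3045$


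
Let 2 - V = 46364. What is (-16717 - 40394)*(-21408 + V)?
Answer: 3870412470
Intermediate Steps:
V = -46362 (V = 2 - 1*46364 = 2 - 46364 = -46362)
(-16717 - 40394)*(-21408 + V) = (-16717 - 40394)*(-21408 - 46362) = -57111*(-67770) = 3870412470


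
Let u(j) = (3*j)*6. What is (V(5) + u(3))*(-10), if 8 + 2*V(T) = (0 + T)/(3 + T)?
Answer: -4025/8 ≈ -503.13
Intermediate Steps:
V(T) = -4 + T/(2*(3 + T)) (V(T) = -4 + ((0 + T)/(3 + T))/2 = -4 + (T/(3 + T))/2 = -4 + T/(2*(3 + T)))
u(j) = 18*j
(V(5) + u(3))*(-10) = ((-24 - 7*5)/(2*(3 + 5)) + 18*3)*(-10) = ((½)*(-24 - 35)/8 + 54)*(-10) = ((½)*(⅛)*(-59) + 54)*(-10) = (-59/16 + 54)*(-10) = (805/16)*(-10) = -4025/8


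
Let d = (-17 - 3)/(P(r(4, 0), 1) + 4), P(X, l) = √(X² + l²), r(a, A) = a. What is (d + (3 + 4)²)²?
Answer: 23441 - 5160*√17 ≈ 2165.8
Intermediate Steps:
d = -20/(4 + √17) (d = (-17 - 3)/(√(4² + 1²) + 4) = -20/(√(16 + 1) + 4) = -20/(√17 + 4) = -20/(4 + √17) ≈ -2.4621)
(d + (3 + 4)²)² = ((80 - 20*√17) + (3 + 4)²)² = ((80 - 20*√17) + 7²)² = ((80 - 20*√17) + 49)² = (129 - 20*√17)²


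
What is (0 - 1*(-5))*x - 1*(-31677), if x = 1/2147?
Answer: 68010524/2147 ≈ 31677.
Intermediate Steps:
x = 1/2147 ≈ 0.00046577
(0 - 1*(-5))*x - 1*(-31677) = (0 - 1*(-5))*(1/2147) - 1*(-31677) = (0 + 5)*(1/2147) + 31677 = 5*(1/2147) + 31677 = 5/2147 + 31677 = 68010524/2147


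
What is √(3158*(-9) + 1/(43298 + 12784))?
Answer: I*√89392610701446/56082 ≈ 168.59*I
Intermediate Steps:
√(3158*(-9) + 1/(43298 + 12784)) = √(-28422 + 1/56082) = √(-1593962603/56082) = I*√89392610701446/56082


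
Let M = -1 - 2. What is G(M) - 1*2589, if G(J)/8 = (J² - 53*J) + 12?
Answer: -1149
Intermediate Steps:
M = -3
G(J) = 96 - 424*J + 8*J² (G(J) = 8*((J² - 53*J) + 12) = 8*(12 + J² - 53*J) = 96 - 424*J + 8*J²)
G(M) - 1*2589 = (96 - 424*(-3) + 8*(-3)²) - 1*2589 = (96 + 1272 + 8*9) - 2589 = (96 + 1272 + 72) - 2589 = 1440 - 2589 = -1149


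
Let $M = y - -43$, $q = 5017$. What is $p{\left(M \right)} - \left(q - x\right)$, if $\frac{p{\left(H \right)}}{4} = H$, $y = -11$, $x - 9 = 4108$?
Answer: $-772$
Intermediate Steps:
$x = 4117$ ($x = 9 + 4108 = 4117$)
$M = 32$ ($M = -11 - -43 = -11 + 43 = 32$)
$p{\left(H \right)} = 4 H$
$p{\left(M \right)} - \left(q - x\right) = 4 \cdot 32 - \left(5017 - 4117\right) = 128 - \left(5017 - 4117\right) = 128 - 900 = -772$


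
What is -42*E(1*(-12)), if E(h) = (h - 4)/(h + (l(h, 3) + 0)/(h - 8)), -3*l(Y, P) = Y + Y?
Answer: -1680/31 ≈ -54.194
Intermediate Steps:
l(Y, P) = -2*Y/3 (l(Y, P) = -(Y + Y)/3 = -2*Y/3)
E(h) = (-4 + h)/(h - 2*h/(3*(-8 + h))) (E(h) = (h - 4)/(h + (-2*h/3 + 0)/(h - 8)) = (-4 + h)/(h + (-2*h/3)/(-8 + h)) = (-4 + h)/(h - 2*h/(3*(-8 + h))))
-42*E(1*(-12)) = -126*(32 + (1*(-12))**2 - 12*(-12))/((1*(-12))*(-26 + 3*(1*(-12)))) = -126*(32 + (-12)**2 - 12*(-12))/((-12)*(-26 + 3*(-12))) = -126*(-1)*(32 + 144 + 144)/(12*(-26 - 36)) = -126*(-1)*320/(12*(-62)) = -126*(-1)*(-1)*320/(12*62) = -42*40/31 = -1680/31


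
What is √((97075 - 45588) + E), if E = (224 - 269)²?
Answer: 2*√13378 ≈ 231.33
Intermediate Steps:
E = 2025 (E = (-45)² = 2025)
√((97075 - 45588) + E) = √((97075 - 45588) + 2025) = √(51487 + 2025) = √53512 = 2*√13378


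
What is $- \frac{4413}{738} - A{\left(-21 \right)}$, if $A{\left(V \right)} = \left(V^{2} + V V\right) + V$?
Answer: $- \frac{213277}{246} \approx -866.98$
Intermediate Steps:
$A{\left(V \right)} = V + 2 V^{2}$ ($A{\left(V \right)} = \left(V^{2} + V^{2}\right) + V = 2 V^{2} + V = V + 2 V^{2}$)
$- \frac{4413}{738} - A{\left(-21 \right)} = - \frac{4413}{738} - - 21 \left(1 + 2 \left(-21\right)\right) = \left(-4413\right) \frac{1}{738} - - 21 \left(1 - 42\right) = - \frac{1471}{246} - \left(-21\right) \left(-41\right) = - \frac{1471}{246} - 861 = - \frac{213277}{246}$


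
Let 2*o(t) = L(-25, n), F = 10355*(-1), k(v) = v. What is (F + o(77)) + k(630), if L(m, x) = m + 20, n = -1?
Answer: -19455/2 ≈ -9727.5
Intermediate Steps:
L(m, x) = 20 + m
F = -10355
o(t) = -5/2 (o(t) = (20 - 25)/2 = (½)*(-5) = -5/2)
(F + o(77)) + k(630) = (-10355 - 5/2) + 630 = -20715/2 + 630 = -19455/2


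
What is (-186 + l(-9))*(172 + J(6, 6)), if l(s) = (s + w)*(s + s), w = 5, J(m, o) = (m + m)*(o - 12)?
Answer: -11400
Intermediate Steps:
J(m, o) = 2*m*(-12 + o) (J(m, o) = (2*m)*(-12 + o) = 2*m*(-12 + o))
l(s) = 2*s*(5 + s) (l(s) = (s + 5)*(s + s) = (5 + s)*(2*s) = 2*s*(5 + s))
(-186 + l(-9))*(172 + J(6, 6)) = (-186 + 2*(-9)*(5 - 9))*(172 + 2*6*(-12 + 6)) = (-186 + 2*(-9)*(-4))*(172 + 2*6*(-6)) = (-186 + 72)*(172 - 72) = -114*100 = -11400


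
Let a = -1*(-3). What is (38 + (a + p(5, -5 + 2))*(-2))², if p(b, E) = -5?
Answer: 1764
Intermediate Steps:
a = 3
(38 + (a + p(5, -5 + 2))*(-2))² = (38 + (3 - 5)*(-2))² = (38 - 2*(-2))² = (38 + 4)² = 42² = 1764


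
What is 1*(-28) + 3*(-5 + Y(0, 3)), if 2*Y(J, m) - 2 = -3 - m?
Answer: -49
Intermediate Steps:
Y(J, m) = -½ - m/2 (Y(J, m) = 1 + (-3 - m)/2 = 1 + (-3/2 - m/2) = -½ - m/2)
1*(-28) + 3*(-5 + Y(0, 3)) = 1*(-28) + 3*(-5 + (-½ - ½*3)) = -28 + 3*(-5 + (-½ - 3/2)) = -28 + 3*(-5 - 2) = -28 + 3*(-7) = -28 - 21 = -49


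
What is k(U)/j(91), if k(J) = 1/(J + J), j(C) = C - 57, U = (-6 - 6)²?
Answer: 1/9792 ≈ 0.00010212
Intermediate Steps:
U = 144 (U = (-12)² = 144)
j(C) = -57 + C
k(J) = 1/(2*J)
k(U)/j(91) = ((½)/144)/(-57 + 91) = ((½)*(1/144))/34 = (1/288)*(1/34) = 1/9792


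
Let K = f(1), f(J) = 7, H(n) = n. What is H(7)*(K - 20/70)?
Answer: 47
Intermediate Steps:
K = 7
H(7)*(K - 20/70) = 7*(7 - 20/70) = 7*(7 - 20*1/70) = 7*(7 - 2/7) = 7*(47/7) = 47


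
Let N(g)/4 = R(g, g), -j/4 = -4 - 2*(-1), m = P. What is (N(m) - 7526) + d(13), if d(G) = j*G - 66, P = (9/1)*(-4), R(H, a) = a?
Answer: -7632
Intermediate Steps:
P = -36 (P = (9*1)*(-4) = 9*(-4) = -36)
m = -36
j = 8 (j = -4*(-4 - 2*(-1)) = -4*(-4 + 2) = -4*(-2) = 8)
N(g) = 4*g
d(G) = -66 + 8*G (d(G) = 8*G - 66 = -66 + 8*G)
(N(m) - 7526) + d(13) = (4*(-36) - 7526) + (-66 + 8*13) = (-144 - 7526) + (-66 + 104) = -7670 + 38 = -7632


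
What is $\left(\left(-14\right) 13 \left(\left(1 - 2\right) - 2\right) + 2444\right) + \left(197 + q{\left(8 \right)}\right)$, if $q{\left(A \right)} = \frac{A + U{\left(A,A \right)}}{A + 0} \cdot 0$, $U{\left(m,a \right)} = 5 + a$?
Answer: $3187$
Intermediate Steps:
$q{\left(A \right)} = 0$ ($q{\left(A \right)} = \frac{A + \left(5 + A\right)}{A + 0} \cdot 0 = \frac{5 + 2 A}{A} 0 = 0$)
$\left(\left(-14\right) 13 \left(\left(1 - 2\right) - 2\right) + 2444\right) + \left(197 + q{\left(8 \right)}\right) = \left(\left(-14\right) 13 \left(\left(1 - 2\right) - 2\right) + 2444\right) + \left(197 + 0\right) = \left(- 182 \left(-1 - 2\right) + 2444\right) + 197 = \left(\left(-182\right) \left(-3\right) + 2444\right) + 197 = \left(546 + 2444\right) + 197 = 2990 + 197 = 3187$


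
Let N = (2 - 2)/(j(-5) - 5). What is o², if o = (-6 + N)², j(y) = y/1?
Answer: 1296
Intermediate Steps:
j(y) = y (j(y) = y*1 = y)
N = 0 (N = (2 - 2)/(-5 - 5) = 0/(-10) = 0*(-⅒) = 0)
o = 36 (o = (-6 + 0)² = (-6)² = 36)
o² = 36² = 1296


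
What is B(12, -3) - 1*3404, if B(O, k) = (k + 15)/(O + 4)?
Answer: -13613/4 ≈ -3403.3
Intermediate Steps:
B(O, k) = (15 + k)/(4 + O)
B(12, -3) - 1*3404 = (15 - 3)/(4 + 12) - 1*3404 = 12/16 - 3404 = (1/16)*12 - 3404 = ¾ - 3404 = -13613/4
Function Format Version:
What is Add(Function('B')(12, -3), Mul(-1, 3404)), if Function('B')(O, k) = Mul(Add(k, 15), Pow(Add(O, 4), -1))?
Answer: Rational(-13613, 4) ≈ -3403.3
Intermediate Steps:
Function('B')(O, k) = Mul(Pow(Add(4, O), -1), Add(15, k)) (Function('B')(O, k) = Mul(Add(15, k), Pow(Add(4, O), -1)) = Mul(Pow(Add(4, O), -1), Add(15, k)))
Add(Function('B')(12, -3), Mul(-1, 3404)) = Add(Mul(Pow(Add(4, 12), -1), Add(15, -3)), Mul(-1, 3404)) = Add(Mul(Pow(16, -1), 12), -3404) = Add(Mul(Rational(1, 16), 12), -3404) = Add(Rational(3, 4), -3404) = Rational(-13613, 4)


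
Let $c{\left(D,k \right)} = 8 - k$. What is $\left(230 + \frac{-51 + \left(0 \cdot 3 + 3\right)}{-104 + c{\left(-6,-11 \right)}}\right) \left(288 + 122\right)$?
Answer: $\frac{1607036}{17} \approx 94532.0$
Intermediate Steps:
$\left(230 + \frac{-51 + \left(0 \cdot 3 + 3\right)}{-104 + c{\left(-6,-11 \right)}}\right) \left(288 + 122\right) = \left(230 + \frac{-51 + \left(0 \cdot 3 + 3\right)}{-104 + \left(8 - -11\right)}\right) \left(288 + 122\right) = \left(230 + \frac{-51 + \left(0 + 3\right)}{-104 + \left(8 + 11\right)}\right) 410 = \left(230 + \frac{-51 + 3}{-104 + 19}\right) 410 = \left(230 - \frac{48}{-85}\right) 410 = \left(230 - - \frac{48}{85}\right) 410 = \left(230 + \frac{48}{85}\right) 410 = \frac{19598}{85} \cdot 410 = \frac{1607036}{17}$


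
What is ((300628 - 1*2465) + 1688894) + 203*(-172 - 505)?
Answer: 1849626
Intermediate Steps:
((300628 - 1*2465) + 1688894) + 203*(-172 - 505) = ((300628 - 2465) + 1688894) + 203*(-677) = (298163 + 1688894) - 137431 = 1987057 - 137431 = 1849626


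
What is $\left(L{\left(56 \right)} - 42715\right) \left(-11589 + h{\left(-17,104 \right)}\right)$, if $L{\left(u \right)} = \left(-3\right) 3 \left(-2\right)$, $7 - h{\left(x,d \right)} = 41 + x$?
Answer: $495541382$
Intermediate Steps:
$h{\left(x,d \right)} = -34 - x$ ($h{\left(x,d \right)} = 7 - \left(41 + x\right) = -34 - x$)
$L{\left(u \right)} = 18$ ($L{\left(u \right)} = \left(-9\right) \left(-2\right) = 18$)
$\left(L{\left(56 \right)} - 42715\right) \left(-11589 + h{\left(-17,104 \right)}\right) = \left(18 - 42715\right) \left(-11589 - 17\right) = - 42697 \left(-11589 + \left(-34 + 17\right)\right) = - 42697 \left(-11589 - 17\right) = \left(-42697\right) \left(-11606\right) = 495541382$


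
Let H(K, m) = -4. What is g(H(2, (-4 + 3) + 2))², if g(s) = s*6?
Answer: 576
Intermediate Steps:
g(s) = 6*s
g(H(2, (-4 + 3) + 2))² = (6*(-4))² = (-24)² = 576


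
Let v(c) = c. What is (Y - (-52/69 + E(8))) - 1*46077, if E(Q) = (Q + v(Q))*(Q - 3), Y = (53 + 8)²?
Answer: -2928032/69 ≈ -42435.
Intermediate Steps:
Y = 3721 (Y = 61² = 3721)
E(Q) = 2*Q*(-3 + Q) (E(Q) = (Q + Q)*(Q - 3) = (2*Q)*(-3 + Q) = 2*Q*(-3 + Q))
(Y - (-52/69 + E(8))) - 1*46077 = (3721 - (-52/69 + 2*8*(-3 + 8))) - 1*46077 = (3721 - (-52*1/69 + 2*8*5)) - 46077 = (3721 - (-52/69 + 80)) - 46077 = (3721 - 1*5468/69) - 46077 = (3721 - 5468/69) - 46077 = 251281/69 - 46077 = -2928032/69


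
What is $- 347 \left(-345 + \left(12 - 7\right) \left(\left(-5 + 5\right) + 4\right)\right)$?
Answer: $112775$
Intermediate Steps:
$- 347 \left(-345 + \left(12 - 7\right) \left(\left(-5 + 5\right) + 4\right)\right) = - 347 \left(-345 + 5 \left(0 + 4\right)\right) = - 347 \left(-345 + 5 \cdot 4\right) = - 347 \left(-345 + 20\right) = \left(-347\right) \left(-325\right) = 112775$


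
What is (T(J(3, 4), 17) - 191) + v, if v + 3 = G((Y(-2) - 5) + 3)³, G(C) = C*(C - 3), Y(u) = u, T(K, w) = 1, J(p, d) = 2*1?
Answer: 21759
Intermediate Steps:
J(p, d) = 2
G(C) = C*(-3 + C)
v = 21949 (v = -3 + (((-2 - 5) + 3)*(-3 + ((-2 - 5) + 3)))³ = -3 + ((-7 + 3)*(-3 + (-7 + 3)))³ = -3 + (-4*(-3 - 4))³ = -3 + (-4*(-7))³ = -3 + 28³ = -3 + 21952 = 21949)
(T(J(3, 4), 17) - 191) + v = (1 - 191) + 21949 = -190 + 21949 = 21759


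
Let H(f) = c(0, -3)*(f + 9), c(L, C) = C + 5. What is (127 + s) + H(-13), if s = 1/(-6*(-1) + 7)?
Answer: 1548/13 ≈ 119.08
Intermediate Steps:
c(L, C) = 5 + C
s = 1/13 (s = 1/(6 + 7) = 1/13 ≈ 0.076923)
H(f) = 18 + 2*f (H(f) = (5 - 3)*(f + 9) = 2*(9 + f) = 18 + 2*f)
(127 + s) + H(-13) = (127 + 1/13) + (18 + 2*(-13)) = 1652/13 + (18 - 26) = 1652/13 - 8 = 1548/13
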